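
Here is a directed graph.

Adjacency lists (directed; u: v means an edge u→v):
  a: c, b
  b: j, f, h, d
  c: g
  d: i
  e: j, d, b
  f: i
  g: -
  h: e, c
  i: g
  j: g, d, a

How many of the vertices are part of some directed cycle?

5

A vertex is on a directed cycle iff it belongs to a strongly connected component of size ≥ 2 (or has a self-loop).
The vertices on cycles are {a, b, e, h, j} — 5 in total.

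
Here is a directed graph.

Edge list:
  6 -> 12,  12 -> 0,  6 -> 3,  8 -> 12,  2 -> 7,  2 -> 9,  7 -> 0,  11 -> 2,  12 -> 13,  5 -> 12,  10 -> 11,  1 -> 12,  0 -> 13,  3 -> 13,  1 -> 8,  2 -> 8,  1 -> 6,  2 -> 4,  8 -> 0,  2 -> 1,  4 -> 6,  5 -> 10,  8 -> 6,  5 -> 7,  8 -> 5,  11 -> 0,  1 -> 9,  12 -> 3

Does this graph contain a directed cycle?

DFS with white/gray/black marking, starting from 2:
2 gray
  4 gray
    6 gray
      12 gray
        0 gray
          13 gray
          13 black
        0 black
        12→13: 13 black — skip
        3 gray
          3→13: 13 black — skip
        3 black
      12 black
      6→3: 3 black — skip
    6 black
  4 black
  9 gray
  9 black
  1 gray
    8 gray
      8→0: 0 black — skip
      8→12: 12 black — skip
      8→6: 6 black — skip
      5 gray
        7 gray
          7→0: 0 black — skip
        7 black
        10 gray
          11 gray
            11→2: 2 is gray → back edge
Back edge found, so a cycle exists: 2 → 1 → 8 → 5 → 10 → 11 → 2.

Yes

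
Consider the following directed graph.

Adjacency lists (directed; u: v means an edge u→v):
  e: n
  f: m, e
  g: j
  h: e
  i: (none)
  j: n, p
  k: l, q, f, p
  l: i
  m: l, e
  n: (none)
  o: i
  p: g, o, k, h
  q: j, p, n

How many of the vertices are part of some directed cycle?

5

A vertex is on a directed cycle iff it belongs to a strongly connected component of size ≥ 2 (or has a self-loop).
The vertices on cycles are {g, j, k, p, q} — 5 in total.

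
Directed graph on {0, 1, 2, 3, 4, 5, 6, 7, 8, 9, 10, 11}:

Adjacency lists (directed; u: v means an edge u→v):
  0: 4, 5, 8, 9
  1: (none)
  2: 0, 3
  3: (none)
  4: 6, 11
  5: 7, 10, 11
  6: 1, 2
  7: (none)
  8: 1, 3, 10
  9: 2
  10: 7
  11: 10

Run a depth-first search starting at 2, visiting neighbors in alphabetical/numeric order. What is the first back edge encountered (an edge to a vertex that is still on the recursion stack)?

6->2

DFS from 2 (visiting neighbors in alphabetical/numeric order); mark gray on enter, black on exit:
2 gray
  0 gray
    4 gray
      6 gray
        1 gray
        1 black
        6→2: 2 is gray → back edge
First back edge: 6 → 2.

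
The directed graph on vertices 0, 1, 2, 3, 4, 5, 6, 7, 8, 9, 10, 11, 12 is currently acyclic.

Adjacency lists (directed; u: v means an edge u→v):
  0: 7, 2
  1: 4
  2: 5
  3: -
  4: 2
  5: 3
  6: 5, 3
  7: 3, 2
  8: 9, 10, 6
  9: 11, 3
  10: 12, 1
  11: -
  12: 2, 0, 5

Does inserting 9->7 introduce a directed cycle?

Adding 9→7 creates a cycle iff 7 can already reach 9.
Explore from 7: no path reaches 9. The graph stays acyclic.

No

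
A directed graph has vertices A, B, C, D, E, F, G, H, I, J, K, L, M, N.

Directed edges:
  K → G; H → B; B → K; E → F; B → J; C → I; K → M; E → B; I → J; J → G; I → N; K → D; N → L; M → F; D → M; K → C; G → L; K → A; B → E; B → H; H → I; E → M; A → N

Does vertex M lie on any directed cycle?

No

M lies on a cycle iff there is a path from M back to itself.
Exploring from M, it never reaches itself; equivalently, its strongly connected component is a singleton.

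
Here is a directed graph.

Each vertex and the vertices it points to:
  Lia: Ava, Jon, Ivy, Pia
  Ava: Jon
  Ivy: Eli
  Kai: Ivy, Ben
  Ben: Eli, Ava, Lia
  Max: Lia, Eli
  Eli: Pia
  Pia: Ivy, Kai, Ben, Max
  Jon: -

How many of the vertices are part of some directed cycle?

A vertex is on a directed cycle iff it belongs to a strongly connected component of size ≥ 2 (or has a self-loop).
The vertices on cycles are {Ben, Eli, Ivy, Kai, Lia, Max, Pia} — 7 in total.

7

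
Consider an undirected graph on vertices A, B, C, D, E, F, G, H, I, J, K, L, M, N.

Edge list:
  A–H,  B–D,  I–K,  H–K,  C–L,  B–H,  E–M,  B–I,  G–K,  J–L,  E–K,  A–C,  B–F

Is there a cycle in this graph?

Yes

DFS, tracking each vertex's parent; an edge to a visited non-parent vertex closes a cycle.
Start from G:
visit G (parent –)
  visit K (parent G)
    visit H (parent K)
      visit B (parent H)
        visit D (parent B)
          D–B: parent, skip
        visit F (parent B)
          F–B: parent, skip
        B–H: parent, skip
        visit I (parent B)
          I–K: K visited and ≠ parent → cycle
Cycle: K – H – B – I – K.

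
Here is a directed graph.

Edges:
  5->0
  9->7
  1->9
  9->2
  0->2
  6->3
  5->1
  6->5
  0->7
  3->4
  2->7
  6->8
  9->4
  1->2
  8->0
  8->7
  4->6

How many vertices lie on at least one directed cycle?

6

A vertex is on a directed cycle iff it belongs to a strongly connected component of size ≥ 2 (or has a self-loop).
The vertices on cycles are {1, 3, 4, 5, 6, 9} — 6 in total.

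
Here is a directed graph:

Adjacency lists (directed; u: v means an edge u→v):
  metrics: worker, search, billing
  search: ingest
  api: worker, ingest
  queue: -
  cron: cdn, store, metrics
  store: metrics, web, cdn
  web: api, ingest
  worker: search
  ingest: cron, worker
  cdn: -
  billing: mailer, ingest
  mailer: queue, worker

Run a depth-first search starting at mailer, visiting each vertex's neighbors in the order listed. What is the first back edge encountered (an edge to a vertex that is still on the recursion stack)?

DFS from mailer (visiting each vertex's neighbors in the order listed); mark gray on enter, black on exit:
mailer gray
  queue gray
  queue black
  worker gray
    search gray
      ingest gray
        cron gray
          cdn gray
          cdn black
          store gray
            metrics gray
              metrics→worker: worker is gray → back edge
First back edge: metrics → worker.

metrics→worker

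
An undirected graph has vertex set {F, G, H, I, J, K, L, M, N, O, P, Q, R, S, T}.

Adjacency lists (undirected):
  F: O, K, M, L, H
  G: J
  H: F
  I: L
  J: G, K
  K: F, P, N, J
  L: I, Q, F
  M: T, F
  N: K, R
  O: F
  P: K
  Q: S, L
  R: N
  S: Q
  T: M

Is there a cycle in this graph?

DFS, tracking each vertex's parent; an edge to a visited non-parent vertex closes a cycle.
Start from J:
visit J (parent –)
  visit G (parent J)
    G–J: parent, skip
  visit K (parent J)
    visit F (parent K)
      visit O (parent F)
        O–F: parent, skip
      F–K: parent, skip
      visit M (parent F)
        visit T (parent M)
          T–M: parent, skip
        M–F: parent, skip
      visit L (parent F)
        visit I (parent L)
          I–L: parent, skip
        visit Q (parent L)
          visit S (parent Q)
            S–Q: parent, skip
          Q–L: parent, skip
        L–F: parent, skip
      visit H (parent F)
        H–F: parent, skip
    visit P (parent K)
      P–K: parent, skip
    visit N (parent K)
      N–K: parent, skip
      visit R (parent N)
        R–N: parent, skip
    K–J: parent, skip
No non-parent visited neighbor found — the graph is a forest.

No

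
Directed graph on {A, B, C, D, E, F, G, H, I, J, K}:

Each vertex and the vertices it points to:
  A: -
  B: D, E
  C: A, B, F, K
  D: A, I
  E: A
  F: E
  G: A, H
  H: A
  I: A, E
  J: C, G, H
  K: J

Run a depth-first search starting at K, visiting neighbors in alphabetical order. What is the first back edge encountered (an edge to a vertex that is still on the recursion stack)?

C→K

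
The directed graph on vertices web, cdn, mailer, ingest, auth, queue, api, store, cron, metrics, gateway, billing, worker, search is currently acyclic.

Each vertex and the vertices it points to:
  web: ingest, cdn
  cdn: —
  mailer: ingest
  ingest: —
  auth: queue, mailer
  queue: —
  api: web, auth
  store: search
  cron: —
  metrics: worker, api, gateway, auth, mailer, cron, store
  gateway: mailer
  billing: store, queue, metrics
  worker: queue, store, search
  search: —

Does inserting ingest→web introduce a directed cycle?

Yes

Adding ingest→web creates a cycle iff web can already reach ingest.
Path from web: web → ingest.
So web → … → ingest → web is a cycle.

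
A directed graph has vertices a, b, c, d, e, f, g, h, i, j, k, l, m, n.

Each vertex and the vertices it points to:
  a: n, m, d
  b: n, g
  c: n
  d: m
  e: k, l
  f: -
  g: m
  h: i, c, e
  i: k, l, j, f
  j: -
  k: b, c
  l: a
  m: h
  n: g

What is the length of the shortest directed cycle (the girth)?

For each vertex v, BFS finds the shortest path from v back to v.
The shortest such closed walk is h → e → l → a → m → h, length 5.

5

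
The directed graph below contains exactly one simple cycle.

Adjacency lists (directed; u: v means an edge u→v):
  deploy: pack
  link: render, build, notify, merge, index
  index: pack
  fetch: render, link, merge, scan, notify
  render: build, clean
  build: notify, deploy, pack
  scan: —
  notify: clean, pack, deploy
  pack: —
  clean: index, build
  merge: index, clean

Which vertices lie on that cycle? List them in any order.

build, clean, notify

DFS with gray/black marking from notify:
notify gray
  clean gray
    index gray
      pack gray
      pack black
    index black
    build gray
      build→notify: notify is gray → back edge
Back edge closes the cycle notify → clean → build → notify; its vertices are {build, clean, notify}.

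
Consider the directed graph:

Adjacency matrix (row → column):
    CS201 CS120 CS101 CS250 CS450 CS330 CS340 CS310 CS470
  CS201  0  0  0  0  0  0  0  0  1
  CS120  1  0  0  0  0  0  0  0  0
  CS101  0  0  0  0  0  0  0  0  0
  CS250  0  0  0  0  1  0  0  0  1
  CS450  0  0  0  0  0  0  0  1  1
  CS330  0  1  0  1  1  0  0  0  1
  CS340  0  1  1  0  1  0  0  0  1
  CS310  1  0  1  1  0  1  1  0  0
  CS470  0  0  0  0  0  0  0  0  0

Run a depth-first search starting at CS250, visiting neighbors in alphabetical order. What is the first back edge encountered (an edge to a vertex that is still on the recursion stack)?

DFS from CS250 (visiting neighbors in alphabetical order); mark gray on enter, black on exit:
CS250 gray
  CS450 gray
    CS310 gray
      CS101 gray
      CS101 black
      CS201 gray
        CS470 gray
        CS470 black
      CS201 black
      CS310→CS250: CS250 is gray → back edge
First back edge: CS310 → CS250.

CS310->CS250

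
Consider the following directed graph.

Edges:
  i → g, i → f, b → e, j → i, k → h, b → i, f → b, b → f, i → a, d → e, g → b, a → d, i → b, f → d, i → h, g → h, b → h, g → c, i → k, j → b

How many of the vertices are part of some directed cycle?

4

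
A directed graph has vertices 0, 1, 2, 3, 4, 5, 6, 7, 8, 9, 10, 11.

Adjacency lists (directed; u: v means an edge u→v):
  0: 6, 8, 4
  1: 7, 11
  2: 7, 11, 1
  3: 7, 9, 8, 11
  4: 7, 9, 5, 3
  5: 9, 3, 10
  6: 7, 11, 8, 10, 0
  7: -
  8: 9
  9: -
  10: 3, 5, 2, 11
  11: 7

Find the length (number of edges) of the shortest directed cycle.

2

For each vertex v, BFS finds the shortest path from v back to v.
The shortest such closed walk is 0 → 6 → 0, length 2.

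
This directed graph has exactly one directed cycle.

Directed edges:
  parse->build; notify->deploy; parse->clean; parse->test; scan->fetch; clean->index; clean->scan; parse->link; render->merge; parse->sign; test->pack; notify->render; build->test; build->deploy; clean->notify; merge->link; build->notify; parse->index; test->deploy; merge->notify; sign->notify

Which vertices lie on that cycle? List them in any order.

DFS with gray/black marking from notify:
notify gray
  render gray
    merge gray
      link gray
      link black
      merge→notify: notify is gray → back edge
Back edge closes the cycle notify → render → merge → notify; its vertices are {merge, notify, render}.

merge, notify, render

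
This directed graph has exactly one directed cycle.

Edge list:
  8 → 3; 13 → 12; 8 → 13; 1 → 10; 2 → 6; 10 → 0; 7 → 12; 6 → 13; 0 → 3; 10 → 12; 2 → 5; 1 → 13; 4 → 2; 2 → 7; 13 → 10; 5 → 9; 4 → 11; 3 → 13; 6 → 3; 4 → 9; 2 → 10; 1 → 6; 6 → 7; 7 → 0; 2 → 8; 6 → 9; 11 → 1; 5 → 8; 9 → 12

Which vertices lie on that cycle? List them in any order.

DFS with gray/black marking from 10:
10 gray
  0 gray
    3 gray
      13 gray
        13→10: 10 is gray → back edge
Back edge closes the cycle 10 → 0 → 3 → 13 → 10; its vertices are {0, 3, 10, 13}.

0, 3, 10, 13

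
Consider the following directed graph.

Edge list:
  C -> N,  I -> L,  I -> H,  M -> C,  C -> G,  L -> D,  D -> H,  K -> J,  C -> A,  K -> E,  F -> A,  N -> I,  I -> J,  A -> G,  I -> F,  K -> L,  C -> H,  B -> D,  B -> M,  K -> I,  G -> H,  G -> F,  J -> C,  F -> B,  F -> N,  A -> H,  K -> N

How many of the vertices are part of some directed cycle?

A vertex is on a directed cycle iff it belongs to a strongly connected component of size ≥ 2 (or has a self-loop).
The vertices on cycles are {A, B, C, F, G, I, J, M, N} — 9 in total.

9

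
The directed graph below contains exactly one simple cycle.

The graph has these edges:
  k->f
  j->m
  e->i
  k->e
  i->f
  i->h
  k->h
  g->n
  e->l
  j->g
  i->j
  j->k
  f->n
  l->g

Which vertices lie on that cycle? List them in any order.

e, i, j, k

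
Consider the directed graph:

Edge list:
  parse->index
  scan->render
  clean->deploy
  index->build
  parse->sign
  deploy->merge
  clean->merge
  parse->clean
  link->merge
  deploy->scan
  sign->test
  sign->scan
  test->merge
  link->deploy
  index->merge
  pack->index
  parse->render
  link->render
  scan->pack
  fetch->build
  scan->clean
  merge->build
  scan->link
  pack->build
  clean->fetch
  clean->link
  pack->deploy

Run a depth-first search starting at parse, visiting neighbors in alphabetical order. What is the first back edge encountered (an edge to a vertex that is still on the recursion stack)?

scan→clean

DFS from parse (visiting neighbors in alphabetical order); mark gray on enter, black on exit:
parse gray
  clean gray
    deploy gray
      merge gray
        build gray
        build black
      merge black
      scan gray
        scan→clean: clean is gray → back edge
First back edge: scan → clean.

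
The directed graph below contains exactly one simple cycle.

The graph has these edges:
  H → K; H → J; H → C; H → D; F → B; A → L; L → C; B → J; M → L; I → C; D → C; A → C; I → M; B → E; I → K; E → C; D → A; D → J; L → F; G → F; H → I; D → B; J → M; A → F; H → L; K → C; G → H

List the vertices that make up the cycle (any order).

B, F, J, L, M

DFS with gray/black marking from B:
B gray
  E gray
    C gray
    C black
  E black
  J gray
    M gray
      L gray
        L→C: C black — skip
        F gray
          F→B: B is gray → back edge
Back edge closes the cycle B → J → M → L → F → B; its vertices are {B, F, J, L, M}.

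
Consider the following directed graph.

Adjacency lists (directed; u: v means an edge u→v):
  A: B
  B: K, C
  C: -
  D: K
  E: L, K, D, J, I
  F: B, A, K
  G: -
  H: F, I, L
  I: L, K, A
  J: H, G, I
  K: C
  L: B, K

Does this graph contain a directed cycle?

DFS with white/gray/black marking, starting from L:
L gray
  B gray
    K gray
      C gray
      C black
    K black
    B→C: C black — skip
  B black
  L→K: K black — skip
L black
A gray
  A→B: B black — skip
A black
D gray
  D→K: K black — skip
D black
E gray
  E→L: L black — skip
  E→K: K black — skip
  E→D: D black — skip
  J gray
    H gray
      F gray
        F→B: B black — skip
        F→A: A black — skip
        F→K: K black — skip
      F black
      I gray
        I→L: L black — skip
        I→K: K black — skip
        I→A: A black — skip
      I black
      H→L: L black — skip
    H black
    G gray
    G black
    J→I: I black — skip
  J black
  E→I: I black — skip
E black
Every edge goes to a white or black vertex — no back edge, so the graph is acyclic.

No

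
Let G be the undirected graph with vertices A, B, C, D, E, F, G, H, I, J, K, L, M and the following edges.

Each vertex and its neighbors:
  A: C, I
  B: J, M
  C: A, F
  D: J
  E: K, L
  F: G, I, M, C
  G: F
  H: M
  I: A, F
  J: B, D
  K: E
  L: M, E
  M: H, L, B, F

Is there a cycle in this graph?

Yes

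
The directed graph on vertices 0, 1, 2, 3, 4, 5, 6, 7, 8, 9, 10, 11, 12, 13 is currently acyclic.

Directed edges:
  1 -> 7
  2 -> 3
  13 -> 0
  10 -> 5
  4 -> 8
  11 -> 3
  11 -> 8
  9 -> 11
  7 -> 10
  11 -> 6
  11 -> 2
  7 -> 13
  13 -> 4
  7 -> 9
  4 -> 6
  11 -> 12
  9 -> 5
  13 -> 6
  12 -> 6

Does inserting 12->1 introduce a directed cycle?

Adding 12→1 creates a cycle iff 1 can already reach 12.
Path from 1: 1 → 7 → 9 → 11 → 12.
So 1 → … → 12 → 1 is a cycle.

Yes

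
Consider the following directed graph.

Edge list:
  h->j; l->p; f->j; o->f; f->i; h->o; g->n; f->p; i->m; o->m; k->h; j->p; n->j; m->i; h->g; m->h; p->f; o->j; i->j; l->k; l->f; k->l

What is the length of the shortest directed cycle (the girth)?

For each vertex v, BFS finds the shortest path from v back to v.
The shortest such closed walk is l → k → l, length 2.

2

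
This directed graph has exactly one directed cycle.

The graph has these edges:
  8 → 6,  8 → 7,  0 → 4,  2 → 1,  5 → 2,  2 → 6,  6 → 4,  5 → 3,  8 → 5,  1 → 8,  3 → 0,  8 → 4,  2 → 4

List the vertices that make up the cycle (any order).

1, 2, 5, 8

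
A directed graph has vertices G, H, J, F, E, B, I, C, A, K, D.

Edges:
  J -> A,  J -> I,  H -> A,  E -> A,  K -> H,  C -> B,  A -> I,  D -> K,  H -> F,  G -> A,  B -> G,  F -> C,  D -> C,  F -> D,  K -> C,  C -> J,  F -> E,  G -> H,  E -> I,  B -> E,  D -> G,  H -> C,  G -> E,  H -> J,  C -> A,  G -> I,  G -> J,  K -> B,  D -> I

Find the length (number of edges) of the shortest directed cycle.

For each vertex v, BFS finds the shortest path from v back to v.
The shortest such closed walk is F → D → G → H → F, length 4.

4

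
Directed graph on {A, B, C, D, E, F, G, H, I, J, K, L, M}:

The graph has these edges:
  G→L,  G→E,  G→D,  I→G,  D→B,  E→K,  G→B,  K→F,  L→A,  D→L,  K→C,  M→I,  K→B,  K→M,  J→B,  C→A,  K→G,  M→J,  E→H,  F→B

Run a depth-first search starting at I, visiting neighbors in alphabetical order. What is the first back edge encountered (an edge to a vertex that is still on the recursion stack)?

K→G

DFS from I (visiting neighbors in alphabetical order); mark gray on enter, black on exit:
I gray
  G gray
    B gray
    B black
    D gray
      D→B: B black — skip
      L gray
        A gray
        A black
      L black
    D black
    E gray
      H gray
      H black
      K gray
        K→B: B black — skip
        C gray
          C→A: A black — skip
        C black
        F gray
          F→B: B black — skip
        F black
        K→G: G is gray → back edge
First back edge: K → G.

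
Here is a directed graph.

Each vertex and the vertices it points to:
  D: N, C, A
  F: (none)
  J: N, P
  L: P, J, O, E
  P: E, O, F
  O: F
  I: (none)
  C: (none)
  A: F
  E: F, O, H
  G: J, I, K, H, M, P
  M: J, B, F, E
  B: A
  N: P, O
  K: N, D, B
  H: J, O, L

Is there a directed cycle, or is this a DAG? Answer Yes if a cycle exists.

Yes

DFS with white/gray/black marking, starting from K:
K gray
  N gray
    P gray
      E gray
        F gray
        F black
        O gray
          O→F: F black — skip
        O black
        H gray
          J gray
            J→N: N is gray → back edge
Back edge found, so a cycle exists: N → P → E → H → J → N.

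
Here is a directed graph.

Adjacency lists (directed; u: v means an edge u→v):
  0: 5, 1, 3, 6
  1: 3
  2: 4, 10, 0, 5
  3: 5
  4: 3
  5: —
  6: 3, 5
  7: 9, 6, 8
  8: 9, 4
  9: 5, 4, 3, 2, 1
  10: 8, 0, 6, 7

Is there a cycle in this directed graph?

Yes

DFS with white/gray/black marking, starting from 7:
7 gray
  9 gray
    5 gray
    5 black
    4 gray
      3 gray
        3→5: 5 black — skip
      3 black
    4 black
    9→3: 3 black — skip
    2 gray
      2→4: 4 black — skip
      10 gray
        8 gray
          8→9: 9 is gray → back edge
Back edge found, so a cycle exists: 9 → 2 → 10 → 8 → 9.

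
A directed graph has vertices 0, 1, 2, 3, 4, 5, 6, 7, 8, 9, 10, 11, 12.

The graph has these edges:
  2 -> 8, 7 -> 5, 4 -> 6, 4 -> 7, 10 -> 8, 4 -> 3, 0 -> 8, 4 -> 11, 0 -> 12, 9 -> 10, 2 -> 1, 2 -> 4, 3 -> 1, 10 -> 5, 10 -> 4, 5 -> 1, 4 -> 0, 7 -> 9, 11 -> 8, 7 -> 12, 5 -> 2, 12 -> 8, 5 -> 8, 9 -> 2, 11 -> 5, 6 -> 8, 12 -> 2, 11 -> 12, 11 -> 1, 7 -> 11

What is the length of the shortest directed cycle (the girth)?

4

For each vertex v, BFS finds the shortest path from v back to v.
The shortest such closed walk is 10 → 4 → 7 → 9 → 10, length 4.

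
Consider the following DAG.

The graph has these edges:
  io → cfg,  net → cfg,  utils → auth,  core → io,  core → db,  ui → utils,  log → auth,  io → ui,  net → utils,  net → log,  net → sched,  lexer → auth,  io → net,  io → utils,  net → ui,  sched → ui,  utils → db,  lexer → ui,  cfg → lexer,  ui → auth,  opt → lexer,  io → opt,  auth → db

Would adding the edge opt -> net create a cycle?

No

Adding opt→net creates a cycle iff net can already reach opt.
Explore from net: no path reaches opt. The graph stays acyclic.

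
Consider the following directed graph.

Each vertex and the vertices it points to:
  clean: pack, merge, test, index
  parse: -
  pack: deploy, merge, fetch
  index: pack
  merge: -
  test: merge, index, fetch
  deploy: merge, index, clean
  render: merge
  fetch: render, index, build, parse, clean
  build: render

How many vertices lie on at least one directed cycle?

A vertex is on a directed cycle iff it belongs to a strongly connected component of size ≥ 2 (or has a self-loop).
The vertices on cycles are {pack, test, clean, fetch, index, deploy} — 6 in total.

6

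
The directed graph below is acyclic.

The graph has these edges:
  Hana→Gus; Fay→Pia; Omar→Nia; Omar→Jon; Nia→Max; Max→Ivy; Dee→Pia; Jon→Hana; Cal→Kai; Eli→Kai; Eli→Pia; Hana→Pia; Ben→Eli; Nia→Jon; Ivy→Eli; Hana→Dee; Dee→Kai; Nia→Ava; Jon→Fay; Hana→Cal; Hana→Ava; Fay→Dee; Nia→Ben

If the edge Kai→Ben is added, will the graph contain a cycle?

Adding Kai→Ben creates a cycle iff Ben can already reach Kai.
Path from Ben: Ben → Eli → Kai.
So Ben → … → Kai → Ben is a cycle.

Yes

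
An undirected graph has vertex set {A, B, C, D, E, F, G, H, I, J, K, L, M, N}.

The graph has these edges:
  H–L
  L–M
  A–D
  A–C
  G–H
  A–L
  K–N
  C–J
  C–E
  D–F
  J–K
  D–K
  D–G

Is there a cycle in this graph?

DFS, tracking each vertex's parent; an edge to a visited non-parent vertex closes a cycle.
Start from E:
visit E (parent –)
  visit C (parent E)
    C–E: parent, skip
    visit J (parent C)
      J–C: parent, skip
      visit K (parent J)
        K–J: parent, skip
        visit N (parent K)
          N–K: parent, skip
        visit D (parent K)
          D–K: parent, skip
          visit G (parent D)
            visit H (parent G)
              H–G: parent, skip
              visit L (parent H)
                L–H: parent, skip
                visit A (parent L)
                  A–D: D visited and ≠ parent → cycle
Cycle: D – G – H – L – A – D.

Yes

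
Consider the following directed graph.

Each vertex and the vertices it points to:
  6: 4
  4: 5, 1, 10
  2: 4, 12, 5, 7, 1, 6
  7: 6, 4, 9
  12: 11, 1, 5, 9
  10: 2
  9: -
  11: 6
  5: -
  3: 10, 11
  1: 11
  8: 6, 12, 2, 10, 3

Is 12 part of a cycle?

Yes

12 is on a cycle iff 12 can reach itself via ≥1 edge.
12 → 11 → 6 → 4 → 10 → 2 → 12 — yes.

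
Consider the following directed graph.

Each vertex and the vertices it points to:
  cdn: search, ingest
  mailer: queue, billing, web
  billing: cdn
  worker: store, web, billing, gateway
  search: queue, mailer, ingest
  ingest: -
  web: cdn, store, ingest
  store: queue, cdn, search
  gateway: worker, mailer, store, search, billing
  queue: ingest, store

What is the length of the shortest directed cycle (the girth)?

2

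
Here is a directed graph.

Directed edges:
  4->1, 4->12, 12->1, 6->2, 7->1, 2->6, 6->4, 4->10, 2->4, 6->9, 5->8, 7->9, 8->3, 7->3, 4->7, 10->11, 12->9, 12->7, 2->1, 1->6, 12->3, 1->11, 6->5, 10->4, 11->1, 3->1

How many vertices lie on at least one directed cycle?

11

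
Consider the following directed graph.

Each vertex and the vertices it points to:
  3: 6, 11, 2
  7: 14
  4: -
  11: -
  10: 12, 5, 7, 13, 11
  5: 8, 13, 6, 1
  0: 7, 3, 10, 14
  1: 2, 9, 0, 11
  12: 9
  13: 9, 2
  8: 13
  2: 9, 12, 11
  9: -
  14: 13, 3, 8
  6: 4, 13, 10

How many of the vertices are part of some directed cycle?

A vertex is on a directed cycle iff it belongs to a strongly connected component of size ≥ 2 (or has a self-loop).
The vertices on cycles are {0, 1, 3, 5, 6, 7, 10, 14} — 8 in total.

8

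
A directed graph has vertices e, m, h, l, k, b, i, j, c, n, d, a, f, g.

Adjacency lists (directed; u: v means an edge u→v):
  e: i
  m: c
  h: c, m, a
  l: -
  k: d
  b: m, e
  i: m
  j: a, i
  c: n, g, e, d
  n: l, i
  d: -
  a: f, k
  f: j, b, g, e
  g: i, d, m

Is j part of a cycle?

Yes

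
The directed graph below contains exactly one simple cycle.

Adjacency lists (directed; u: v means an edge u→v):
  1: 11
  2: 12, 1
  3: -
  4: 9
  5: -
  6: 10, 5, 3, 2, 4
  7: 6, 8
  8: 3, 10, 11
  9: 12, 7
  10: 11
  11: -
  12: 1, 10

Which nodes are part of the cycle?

DFS with gray/black marking from 7:
7 gray
  6 gray
    10 gray
      11 gray
      11 black
    10 black
    5 gray
    5 black
    3 gray
    3 black
    2 gray
      12 gray
        1 gray
          1→11: 11 black — skip
        1 black
        12→10: 10 black — skip
      12 black
      2→1: 1 black — skip
    2 black
    4 gray
      9 gray
        9→12: 12 black — skip
        9→7: 7 is gray → back edge
Back edge closes the cycle 7 → 6 → 4 → 9 → 7; its vertices are {4, 6, 7, 9}.

4, 6, 7, 9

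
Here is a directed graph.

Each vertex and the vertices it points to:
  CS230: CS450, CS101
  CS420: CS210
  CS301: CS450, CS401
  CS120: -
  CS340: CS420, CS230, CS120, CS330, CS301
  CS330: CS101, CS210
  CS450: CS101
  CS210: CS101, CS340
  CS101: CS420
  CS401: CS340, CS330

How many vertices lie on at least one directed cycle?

A vertex is on a directed cycle iff it belongs to a strongly connected component of size ≥ 2 (or has a self-loop).
The vertices on cycles are {CS101, CS210, CS230, CS301, CS330, CS340, CS401, CS420, CS450} — 9 in total.

9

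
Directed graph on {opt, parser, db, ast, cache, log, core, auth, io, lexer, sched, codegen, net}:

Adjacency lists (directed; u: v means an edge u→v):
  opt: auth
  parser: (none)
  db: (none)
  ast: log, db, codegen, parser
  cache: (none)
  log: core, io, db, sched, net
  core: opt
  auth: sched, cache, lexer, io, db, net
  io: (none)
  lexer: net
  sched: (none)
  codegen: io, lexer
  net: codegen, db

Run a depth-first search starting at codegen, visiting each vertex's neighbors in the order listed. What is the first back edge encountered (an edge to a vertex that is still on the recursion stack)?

net->codegen

DFS from codegen (visiting each vertex's neighbors in the order listed); mark gray on enter, black on exit:
codegen gray
  io gray
  io black
  lexer gray
    net gray
      net→codegen: codegen is gray → back edge
First back edge: net → codegen.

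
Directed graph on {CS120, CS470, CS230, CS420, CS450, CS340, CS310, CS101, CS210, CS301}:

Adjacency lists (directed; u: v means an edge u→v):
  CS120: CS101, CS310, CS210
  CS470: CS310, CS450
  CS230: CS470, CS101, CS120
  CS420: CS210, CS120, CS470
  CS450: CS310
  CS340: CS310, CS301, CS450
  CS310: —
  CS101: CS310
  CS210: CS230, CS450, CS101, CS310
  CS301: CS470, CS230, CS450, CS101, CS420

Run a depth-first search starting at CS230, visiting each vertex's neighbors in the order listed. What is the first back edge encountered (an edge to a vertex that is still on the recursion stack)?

DFS from CS230 (visiting each vertex's neighbors in the order listed); mark gray on enter, black on exit:
CS230 gray
  CS470 gray
    CS310 gray
    CS310 black
    CS450 gray
      CS450→CS310: CS310 black — skip
    CS450 black
  CS470 black
  CS101 gray
    CS101→CS310: CS310 black — skip
  CS101 black
  CS120 gray
    CS120→CS101: CS101 black — skip
    CS120→CS310: CS310 black — skip
    CS210 gray
      CS210→CS230: CS230 is gray → back edge
First back edge: CS210 → CS230.

CS210->CS230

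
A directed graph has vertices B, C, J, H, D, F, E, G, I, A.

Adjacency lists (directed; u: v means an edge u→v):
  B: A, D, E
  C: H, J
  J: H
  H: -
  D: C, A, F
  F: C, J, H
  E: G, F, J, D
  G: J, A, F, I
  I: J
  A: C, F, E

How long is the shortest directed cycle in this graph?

3

For each vertex v, BFS finds the shortest path from v back to v.
The shortest such closed walk is D → A → E → D, length 3.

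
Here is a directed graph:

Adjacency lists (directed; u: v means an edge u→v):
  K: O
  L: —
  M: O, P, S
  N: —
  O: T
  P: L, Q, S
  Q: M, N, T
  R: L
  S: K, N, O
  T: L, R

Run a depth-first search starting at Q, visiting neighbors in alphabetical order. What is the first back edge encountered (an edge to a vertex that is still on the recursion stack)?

P->Q

DFS from Q (visiting neighbors in alphabetical order); mark gray on enter, black on exit:
Q gray
  M gray
    O gray
      T gray
        L gray
        L black
        R gray
          R→L: L black — skip
        R black
      T black
    O black
    P gray
      P→L: L black — skip
      P→Q: Q is gray → back edge
First back edge: P → Q.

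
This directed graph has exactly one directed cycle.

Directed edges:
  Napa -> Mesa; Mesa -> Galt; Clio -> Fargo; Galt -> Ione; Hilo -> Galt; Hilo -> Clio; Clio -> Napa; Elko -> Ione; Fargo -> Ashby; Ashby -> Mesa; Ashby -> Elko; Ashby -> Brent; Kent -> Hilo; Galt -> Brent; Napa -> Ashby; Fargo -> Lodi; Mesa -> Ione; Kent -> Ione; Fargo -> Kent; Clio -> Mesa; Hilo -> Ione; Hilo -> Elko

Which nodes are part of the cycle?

Clio, Hilo, Kent, Fargo

DFS with gray/black marking from Clio:
Clio gray
  Mesa gray
    Galt gray
      Ione gray
      Ione black
      Brent gray
      Brent black
    Galt black
    Mesa→Ione: Ione black — skip
  Mesa black
  Fargo gray
    Kent gray
      Hilo gray
        Hilo→Ione: Ione black — skip
        Hilo→Galt: Galt black — skip
        Hilo→Clio: Clio is gray → back edge
Back edge closes the cycle Clio → Fargo → Kent → Hilo → Clio; its vertices are {Clio, Hilo, Kent, Fargo}.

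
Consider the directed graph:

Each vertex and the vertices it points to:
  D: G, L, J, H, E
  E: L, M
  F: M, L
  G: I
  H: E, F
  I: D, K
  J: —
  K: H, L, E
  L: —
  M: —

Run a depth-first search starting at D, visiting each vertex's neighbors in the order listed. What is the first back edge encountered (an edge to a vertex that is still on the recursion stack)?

I->D

DFS from D (visiting each vertex's neighbors in the order listed); mark gray on enter, black on exit:
D gray
  G gray
    I gray
      I→D: D is gray → back edge
First back edge: I → D.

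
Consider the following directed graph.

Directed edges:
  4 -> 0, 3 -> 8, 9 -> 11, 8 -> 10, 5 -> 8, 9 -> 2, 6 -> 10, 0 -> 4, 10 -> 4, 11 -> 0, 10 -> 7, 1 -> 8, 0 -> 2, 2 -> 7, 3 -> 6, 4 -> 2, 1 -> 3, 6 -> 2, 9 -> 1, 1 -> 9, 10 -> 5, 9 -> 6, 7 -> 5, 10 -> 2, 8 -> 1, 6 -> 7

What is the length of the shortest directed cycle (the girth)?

2

For each vertex v, BFS finds the shortest path from v back to v.
The shortest such closed walk is 1 → 8 → 1, length 2.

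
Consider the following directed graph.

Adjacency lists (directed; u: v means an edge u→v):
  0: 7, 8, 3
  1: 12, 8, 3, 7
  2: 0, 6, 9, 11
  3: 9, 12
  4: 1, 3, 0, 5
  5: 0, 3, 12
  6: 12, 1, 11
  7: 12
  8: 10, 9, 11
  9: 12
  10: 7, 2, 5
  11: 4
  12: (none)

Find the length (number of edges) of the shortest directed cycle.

4

For each vertex v, BFS finds the shortest path from v back to v.
The shortest such closed walk is 10 → 2 → 0 → 8 → 10, length 4.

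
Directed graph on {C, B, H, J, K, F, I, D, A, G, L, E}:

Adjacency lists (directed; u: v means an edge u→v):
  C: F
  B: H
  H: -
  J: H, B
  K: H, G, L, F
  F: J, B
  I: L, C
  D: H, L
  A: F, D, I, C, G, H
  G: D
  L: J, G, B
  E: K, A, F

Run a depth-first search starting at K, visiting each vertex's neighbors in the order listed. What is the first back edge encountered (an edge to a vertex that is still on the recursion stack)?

DFS from K (visiting each vertex's neighbors in the order listed); mark gray on enter, black on exit:
K gray
  H gray
  H black
  G gray
    D gray
      D→H: H black — skip
      L gray
        J gray
          J→H: H black — skip
          B gray
            B→H: H black — skip
          B black
        J black
        L→G: G is gray → back edge
First back edge: L → G.

L->G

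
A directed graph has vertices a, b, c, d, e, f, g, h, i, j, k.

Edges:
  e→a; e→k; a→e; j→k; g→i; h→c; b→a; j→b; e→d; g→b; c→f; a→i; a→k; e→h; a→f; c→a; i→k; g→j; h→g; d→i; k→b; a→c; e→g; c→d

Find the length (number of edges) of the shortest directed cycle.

For each vertex v, BFS finds the shortest path from v back to v.
The shortest such closed walk is a → e → a, length 2.

2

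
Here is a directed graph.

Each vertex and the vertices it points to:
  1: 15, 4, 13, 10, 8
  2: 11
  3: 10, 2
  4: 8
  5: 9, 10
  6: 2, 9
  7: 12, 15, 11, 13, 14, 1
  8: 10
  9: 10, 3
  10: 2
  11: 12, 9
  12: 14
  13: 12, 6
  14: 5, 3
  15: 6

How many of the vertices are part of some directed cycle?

8

A vertex is on a directed cycle iff it belongs to a strongly connected component of size ≥ 2 (or has a self-loop).
The vertices on cycles are {2, 3, 5, 9, 10, 11, 12, 14} — 8 in total.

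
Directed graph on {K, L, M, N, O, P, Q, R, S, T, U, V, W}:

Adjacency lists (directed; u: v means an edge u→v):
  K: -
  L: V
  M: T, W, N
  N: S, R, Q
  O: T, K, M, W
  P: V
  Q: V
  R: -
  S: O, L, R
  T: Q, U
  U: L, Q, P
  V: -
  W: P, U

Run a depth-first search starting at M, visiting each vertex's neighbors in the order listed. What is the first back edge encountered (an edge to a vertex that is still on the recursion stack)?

DFS from M (visiting each vertex's neighbors in the order listed); mark gray on enter, black on exit:
M gray
  T gray
    Q gray
      V gray
      V black
    Q black
    U gray
      L gray
        L→V: V black — skip
      L black
      U→Q: Q black — skip
      P gray
        P→V: V black — skip
      P black
    U black
  T black
  W gray
    W→P: P black — skip
    W→U: U black — skip
  W black
  N gray
    S gray
      O gray
        O→T: T black — skip
        K gray
        K black
        O→M: M is gray → back edge
First back edge: O → M.

O→M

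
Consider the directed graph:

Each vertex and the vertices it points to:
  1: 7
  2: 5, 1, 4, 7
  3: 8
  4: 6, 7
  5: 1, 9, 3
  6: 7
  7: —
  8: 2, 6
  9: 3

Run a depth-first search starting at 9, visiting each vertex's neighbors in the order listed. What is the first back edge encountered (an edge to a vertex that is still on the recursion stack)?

5->9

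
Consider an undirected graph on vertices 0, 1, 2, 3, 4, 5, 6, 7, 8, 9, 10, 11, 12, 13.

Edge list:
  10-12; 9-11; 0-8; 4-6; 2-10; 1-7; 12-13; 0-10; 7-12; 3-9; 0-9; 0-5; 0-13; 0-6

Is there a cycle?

DFS, tracking each vertex's parent; an edge to a visited non-parent vertex closes a cycle.
Start from 1:
visit 1 (parent –)
  visit 7 (parent 1)
    7–1: parent, skip
    visit 12 (parent 7)
      visit 10 (parent 12)
        visit 0 (parent 10)
          visit 6 (parent 0)
            visit 4 (parent 6)
              4–6: parent, skip
            6–0: parent, skip
          visit 8 (parent 0)
            8–0: parent, skip
          visit 5 (parent 0)
            5–0: parent, skip
          visit 13 (parent 0)
            13–0: parent, skip
            13–12: 12 visited and ≠ parent → cycle
Cycle: 12 – 10 – 0 – 13 – 12.

Yes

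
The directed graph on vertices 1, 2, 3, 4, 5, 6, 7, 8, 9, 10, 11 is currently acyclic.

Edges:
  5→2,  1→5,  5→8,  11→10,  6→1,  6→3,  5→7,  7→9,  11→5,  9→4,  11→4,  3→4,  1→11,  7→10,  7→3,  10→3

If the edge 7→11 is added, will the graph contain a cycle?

Yes

Adding 7→11 creates a cycle iff 11 can already reach 7.
Path from 11: 11 → 5 → 7.
So 11 → … → 7 → 11 is a cycle.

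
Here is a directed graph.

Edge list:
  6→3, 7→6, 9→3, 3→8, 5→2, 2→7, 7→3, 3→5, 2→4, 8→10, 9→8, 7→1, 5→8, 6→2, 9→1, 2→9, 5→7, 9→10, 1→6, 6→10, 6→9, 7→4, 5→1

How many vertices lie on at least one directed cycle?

7

A vertex is on a directed cycle iff it belongs to a strongly connected component of size ≥ 2 (or has a self-loop).
The vertices on cycles are {1, 2, 3, 5, 6, 7, 9} — 7 in total.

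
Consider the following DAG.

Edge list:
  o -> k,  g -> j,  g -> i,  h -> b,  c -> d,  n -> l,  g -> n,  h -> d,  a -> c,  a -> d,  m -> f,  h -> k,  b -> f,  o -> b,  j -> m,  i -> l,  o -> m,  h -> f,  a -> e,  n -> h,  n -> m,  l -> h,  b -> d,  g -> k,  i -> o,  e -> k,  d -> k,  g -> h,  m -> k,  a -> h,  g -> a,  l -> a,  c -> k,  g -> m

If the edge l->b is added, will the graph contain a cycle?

Adding l→b creates a cycle iff b can already reach l.
Explore from b: no path reaches l. The graph stays acyclic.

No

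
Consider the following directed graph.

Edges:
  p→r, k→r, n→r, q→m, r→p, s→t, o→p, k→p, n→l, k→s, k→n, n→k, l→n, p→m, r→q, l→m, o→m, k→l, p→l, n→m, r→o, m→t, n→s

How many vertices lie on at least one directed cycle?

6

A vertex is on a directed cycle iff it belongs to a strongly connected component of size ≥ 2 (or has a self-loop).
The vertices on cycles are {k, l, n, o, p, r} — 6 in total.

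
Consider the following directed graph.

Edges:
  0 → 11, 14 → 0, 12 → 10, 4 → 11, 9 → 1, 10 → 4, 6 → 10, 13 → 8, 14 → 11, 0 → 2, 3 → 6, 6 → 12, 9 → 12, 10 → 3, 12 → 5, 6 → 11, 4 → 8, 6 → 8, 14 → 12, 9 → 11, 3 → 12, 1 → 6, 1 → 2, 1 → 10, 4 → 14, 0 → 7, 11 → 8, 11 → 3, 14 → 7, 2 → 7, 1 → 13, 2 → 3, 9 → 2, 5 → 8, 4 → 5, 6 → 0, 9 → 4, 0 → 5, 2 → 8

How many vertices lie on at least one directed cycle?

A vertex is on a directed cycle iff it belongs to a strongly connected component of size ≥ 2 (or has a self-loop).
The vertices on cycles are {0, 2, 3, 4, 6, 10, 11, 12, 14} — 9 in total.

9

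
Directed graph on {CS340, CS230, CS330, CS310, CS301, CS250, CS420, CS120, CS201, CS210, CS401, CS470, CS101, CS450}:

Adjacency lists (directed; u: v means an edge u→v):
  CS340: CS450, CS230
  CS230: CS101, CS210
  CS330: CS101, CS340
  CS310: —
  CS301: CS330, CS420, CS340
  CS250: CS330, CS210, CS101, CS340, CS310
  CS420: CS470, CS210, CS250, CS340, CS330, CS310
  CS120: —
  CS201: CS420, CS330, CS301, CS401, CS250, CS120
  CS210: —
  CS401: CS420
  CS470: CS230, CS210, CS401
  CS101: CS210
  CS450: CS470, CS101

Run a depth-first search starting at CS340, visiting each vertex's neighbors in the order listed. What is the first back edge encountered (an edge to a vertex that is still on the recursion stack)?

DFS from CS340 (visiting each vertex's neighbors in the order listed); mark gray on enter, black on exit:
CS340 gray
  CS450 gray
    CS470 gray
      CS230 gray
        CS101 gray
          CS210 gray
          CS210 black
        CS101 black
        CS230→CS210: CS210 black — skip
      CS230 black
      CS470→CS210: CS210 black — skip
      CS401 gray
        CS420 gray
          CS420→CS470: CS470 is gray → back edge
First back edge: CS420 → CS470.

CS420→CS470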